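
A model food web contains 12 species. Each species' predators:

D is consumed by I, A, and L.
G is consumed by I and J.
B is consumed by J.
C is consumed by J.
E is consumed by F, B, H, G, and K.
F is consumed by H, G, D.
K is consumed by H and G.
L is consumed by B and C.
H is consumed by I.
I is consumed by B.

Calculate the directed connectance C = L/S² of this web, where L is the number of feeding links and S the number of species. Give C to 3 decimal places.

The web has S = 12 species and L = 21 feeding links.
C = L / S² = 21 / 144 = 0.1458 ≈ 0.146.

C = 0.146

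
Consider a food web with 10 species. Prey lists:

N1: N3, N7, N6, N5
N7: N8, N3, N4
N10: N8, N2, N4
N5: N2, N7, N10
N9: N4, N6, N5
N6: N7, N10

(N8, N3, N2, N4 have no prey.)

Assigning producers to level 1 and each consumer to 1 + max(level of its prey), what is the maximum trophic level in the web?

4

Producers (level 1): N8, N3, N2, N4.
N8 → N7 → N6 → N1 gives N1 level 4.
No species has a prey at level 4, so no species reaches level 5.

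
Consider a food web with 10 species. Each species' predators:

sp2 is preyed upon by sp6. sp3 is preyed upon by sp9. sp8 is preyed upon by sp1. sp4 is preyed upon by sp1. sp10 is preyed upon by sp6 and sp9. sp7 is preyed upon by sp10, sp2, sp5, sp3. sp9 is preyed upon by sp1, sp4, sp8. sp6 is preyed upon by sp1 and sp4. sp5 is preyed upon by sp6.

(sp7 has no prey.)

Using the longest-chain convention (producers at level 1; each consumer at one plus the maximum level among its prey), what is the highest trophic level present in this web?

5

Producers (level 1): sp7.
sp7 → sp10 → sp9 → sp4 → sp1 gives sp1 level 5.
No species has a prey at level 5, so no species reaches level 6.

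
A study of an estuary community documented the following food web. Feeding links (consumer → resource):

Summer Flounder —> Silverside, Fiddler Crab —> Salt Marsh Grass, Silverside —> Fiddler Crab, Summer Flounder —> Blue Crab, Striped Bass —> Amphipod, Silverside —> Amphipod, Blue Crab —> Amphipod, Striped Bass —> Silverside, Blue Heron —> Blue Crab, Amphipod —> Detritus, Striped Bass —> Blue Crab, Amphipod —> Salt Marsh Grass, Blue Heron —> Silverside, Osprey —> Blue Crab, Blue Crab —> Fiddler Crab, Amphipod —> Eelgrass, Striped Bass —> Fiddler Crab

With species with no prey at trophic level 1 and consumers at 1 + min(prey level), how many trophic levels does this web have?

Basal resources (level 1): Eelgrass, Detritus, Salt Marsh Grass.
Following each consumer down to its lowest-level prey: Salt Marsh Grass → Fiddler Crab → Silverside → Summer Flounder (levels 1 through 4).
All prey of Summer Flounder (Silverside 3, Blue Crab 3) are at level 3 or above, so Summer Flounder is at level 1 + 3 = 4.
Every consumer has at least one prey at level 3 or below, so none exceeds level 4.

4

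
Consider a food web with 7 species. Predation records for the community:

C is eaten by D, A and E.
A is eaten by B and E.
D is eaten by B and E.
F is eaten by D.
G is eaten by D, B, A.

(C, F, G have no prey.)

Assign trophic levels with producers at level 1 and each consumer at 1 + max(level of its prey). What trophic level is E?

C is a producer → level 1.
A eats C (level 1); other prey at levels: G 1 → level 2.
E eats A (level 2); other prey at levels: C 1, D 2 → level 3.

Trophic level 3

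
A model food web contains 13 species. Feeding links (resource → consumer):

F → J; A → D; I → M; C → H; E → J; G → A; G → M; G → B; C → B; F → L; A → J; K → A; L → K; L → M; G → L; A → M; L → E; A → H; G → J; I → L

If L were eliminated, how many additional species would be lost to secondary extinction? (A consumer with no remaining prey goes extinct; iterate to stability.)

2

Remove L.
Round 1: K (all prey gone), E (all prey gone) → extinct.
No further losses. Total secondary extinctions: 2.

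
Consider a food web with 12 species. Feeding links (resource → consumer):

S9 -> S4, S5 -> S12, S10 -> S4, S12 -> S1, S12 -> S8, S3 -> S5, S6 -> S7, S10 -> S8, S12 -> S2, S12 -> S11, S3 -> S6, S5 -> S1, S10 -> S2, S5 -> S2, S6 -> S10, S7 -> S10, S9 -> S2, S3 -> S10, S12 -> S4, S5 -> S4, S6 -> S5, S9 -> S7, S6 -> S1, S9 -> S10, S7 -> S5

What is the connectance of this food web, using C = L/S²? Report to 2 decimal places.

C = 0.17

The web has S = 12 species and L = 25 feeding links.
C = L / S² = 25 / 144 = 0.1736 ≈ 0.17.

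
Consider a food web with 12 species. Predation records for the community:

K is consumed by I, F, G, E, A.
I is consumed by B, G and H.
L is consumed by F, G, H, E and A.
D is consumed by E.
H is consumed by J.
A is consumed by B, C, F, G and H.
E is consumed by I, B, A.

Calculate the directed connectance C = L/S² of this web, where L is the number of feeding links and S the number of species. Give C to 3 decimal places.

The web has S = 12 species and L = 23 feeding links.
C = L / S² = 23 / 144 = 0.1597 ≈ 0.160.

C = 0.160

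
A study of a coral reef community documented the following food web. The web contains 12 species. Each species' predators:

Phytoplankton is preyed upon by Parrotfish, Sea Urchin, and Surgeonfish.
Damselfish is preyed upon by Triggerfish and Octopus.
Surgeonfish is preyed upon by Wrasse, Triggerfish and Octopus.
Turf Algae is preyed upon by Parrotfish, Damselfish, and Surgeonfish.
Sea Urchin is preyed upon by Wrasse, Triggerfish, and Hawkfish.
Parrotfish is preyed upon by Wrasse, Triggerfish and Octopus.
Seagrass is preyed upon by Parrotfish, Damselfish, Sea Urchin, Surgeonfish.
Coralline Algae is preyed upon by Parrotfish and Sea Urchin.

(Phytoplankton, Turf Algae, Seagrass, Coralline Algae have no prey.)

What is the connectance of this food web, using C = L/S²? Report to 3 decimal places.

The web has S = 12 species and L = 23 feeding links.
C = L / S² = 23 / 144 = 0.1597 ≈ 0.160.

C = 0.160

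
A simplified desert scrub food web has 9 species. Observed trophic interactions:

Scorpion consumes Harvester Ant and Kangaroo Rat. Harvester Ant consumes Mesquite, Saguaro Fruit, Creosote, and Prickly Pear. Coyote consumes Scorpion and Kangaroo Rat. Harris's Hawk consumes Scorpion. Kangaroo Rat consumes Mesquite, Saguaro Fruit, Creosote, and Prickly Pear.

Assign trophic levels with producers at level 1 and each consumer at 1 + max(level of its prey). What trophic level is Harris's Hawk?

Trophic level 4

Creosote is a producer → level 1.
Kangaroo Rat eats Creosote (level 1); other prey at levels: Saguaro Fruit 1, Prickly Pear 1, Mesquite 1 → level 2.
Scorpion eats Kangaroo Rat (level 2); other prey at levels: Harvester Ant 2 → level 3.
Harris's Hawk eats Scorpion → level 4.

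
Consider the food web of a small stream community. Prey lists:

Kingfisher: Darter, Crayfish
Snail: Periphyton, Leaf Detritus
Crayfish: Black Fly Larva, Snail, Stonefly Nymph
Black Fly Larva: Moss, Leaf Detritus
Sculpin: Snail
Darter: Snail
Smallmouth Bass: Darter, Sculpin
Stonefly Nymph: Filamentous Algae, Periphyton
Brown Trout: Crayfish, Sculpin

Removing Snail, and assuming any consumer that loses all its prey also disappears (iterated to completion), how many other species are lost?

3

Remove Snail.
Round 1: Darter (all prey gone), Sculpin (all prey gone) → extinct.
Round 2: Smallmouth Bass (all prey gone) → extinct.
No further losses. Total secondary extinctions: 3.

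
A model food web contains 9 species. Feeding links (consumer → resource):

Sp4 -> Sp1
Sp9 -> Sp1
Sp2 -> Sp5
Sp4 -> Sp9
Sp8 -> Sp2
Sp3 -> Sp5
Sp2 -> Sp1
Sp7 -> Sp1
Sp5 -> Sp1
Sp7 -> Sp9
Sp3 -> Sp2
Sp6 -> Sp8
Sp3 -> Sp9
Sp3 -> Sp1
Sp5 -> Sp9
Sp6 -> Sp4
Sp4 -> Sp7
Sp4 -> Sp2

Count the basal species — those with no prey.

1

Basal species (no prey listed): Sp1.
Count: 1.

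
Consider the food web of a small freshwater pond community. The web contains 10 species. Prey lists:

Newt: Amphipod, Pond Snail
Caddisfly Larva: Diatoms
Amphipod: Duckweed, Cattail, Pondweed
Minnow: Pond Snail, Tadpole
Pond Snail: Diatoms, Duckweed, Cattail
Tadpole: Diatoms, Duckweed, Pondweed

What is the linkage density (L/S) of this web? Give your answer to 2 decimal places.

L/S = 1.40

There are L = 14 links among S = 10 species.
L/S = 14/10 = 1.4000 ≈ 1.40.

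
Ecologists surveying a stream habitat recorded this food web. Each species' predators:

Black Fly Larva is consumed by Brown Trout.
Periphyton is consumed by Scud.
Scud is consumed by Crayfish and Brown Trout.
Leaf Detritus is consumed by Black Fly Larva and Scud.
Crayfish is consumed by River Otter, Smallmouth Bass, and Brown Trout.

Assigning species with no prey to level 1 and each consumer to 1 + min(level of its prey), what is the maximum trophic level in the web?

4

Basal resources (level 1): Leaf Detritus, Periphyton.
Following each consumer down to its lowest-level prey: Leaf Detritus → Scud → Crayfish → River Otter (levels 1 through 4).
All prey of River Otter (Crayfish 3) are at level 3 or above, so River Otter is at level 1 + 3 = 4.
Every consumer has at least one prey at level 3 or below, so none exceeds level 4.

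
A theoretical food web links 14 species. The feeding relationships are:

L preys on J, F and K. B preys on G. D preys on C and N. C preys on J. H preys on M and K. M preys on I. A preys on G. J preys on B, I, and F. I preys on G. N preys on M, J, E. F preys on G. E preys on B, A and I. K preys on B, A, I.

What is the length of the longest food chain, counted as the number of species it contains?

5 species

One longest chain: G → A → E → N → D.
It has 5 species and 4 links.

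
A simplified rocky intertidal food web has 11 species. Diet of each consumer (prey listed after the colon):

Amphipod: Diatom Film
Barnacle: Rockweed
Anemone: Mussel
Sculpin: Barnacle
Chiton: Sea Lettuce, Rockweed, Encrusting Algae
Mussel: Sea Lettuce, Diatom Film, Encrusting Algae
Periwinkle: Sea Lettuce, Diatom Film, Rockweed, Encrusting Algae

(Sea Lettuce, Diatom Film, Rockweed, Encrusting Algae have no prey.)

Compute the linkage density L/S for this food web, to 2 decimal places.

There are L = 14 links among S = 11 species.
L/S = 14/11 = 1.2727 ≈ 1.27.

L/S = 1.27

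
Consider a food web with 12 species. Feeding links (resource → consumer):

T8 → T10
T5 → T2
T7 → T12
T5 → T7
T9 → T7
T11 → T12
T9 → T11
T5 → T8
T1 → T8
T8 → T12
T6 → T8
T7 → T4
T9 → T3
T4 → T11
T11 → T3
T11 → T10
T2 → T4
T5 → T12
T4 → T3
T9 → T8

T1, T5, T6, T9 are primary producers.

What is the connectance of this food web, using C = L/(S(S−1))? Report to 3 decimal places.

The web has S = 12 species and L = 20 feeding links.
C = L / (S(S−1)) = 20 / 132 = 0.1515 ≈ 0.152.

C = 0.152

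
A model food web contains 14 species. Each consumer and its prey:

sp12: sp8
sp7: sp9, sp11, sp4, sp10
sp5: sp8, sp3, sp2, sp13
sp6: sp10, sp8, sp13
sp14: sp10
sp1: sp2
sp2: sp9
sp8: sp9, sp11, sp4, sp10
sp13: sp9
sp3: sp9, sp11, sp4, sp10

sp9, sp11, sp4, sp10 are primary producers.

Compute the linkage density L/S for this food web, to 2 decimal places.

There are L = 24 links among S = 14 species.
L/S = 24/14 = 1.7143 ≈ 1.71.

L/S = 1.71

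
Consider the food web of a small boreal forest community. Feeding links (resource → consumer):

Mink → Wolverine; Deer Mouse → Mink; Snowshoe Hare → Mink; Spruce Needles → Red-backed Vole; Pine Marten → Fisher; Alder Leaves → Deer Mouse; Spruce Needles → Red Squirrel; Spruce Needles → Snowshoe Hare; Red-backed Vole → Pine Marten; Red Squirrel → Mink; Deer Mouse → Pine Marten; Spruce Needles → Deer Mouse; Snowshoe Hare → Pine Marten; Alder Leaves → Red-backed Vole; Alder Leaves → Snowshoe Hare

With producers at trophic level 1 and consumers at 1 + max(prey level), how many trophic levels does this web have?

4

Producers (level 1): Alder Leaves, Spruce Needles.
Spruce Needles → Red Squirrel → Mink → Wolverine gives Wolverine level 4.
No species has a prey at level 4, so no species reaches level 5.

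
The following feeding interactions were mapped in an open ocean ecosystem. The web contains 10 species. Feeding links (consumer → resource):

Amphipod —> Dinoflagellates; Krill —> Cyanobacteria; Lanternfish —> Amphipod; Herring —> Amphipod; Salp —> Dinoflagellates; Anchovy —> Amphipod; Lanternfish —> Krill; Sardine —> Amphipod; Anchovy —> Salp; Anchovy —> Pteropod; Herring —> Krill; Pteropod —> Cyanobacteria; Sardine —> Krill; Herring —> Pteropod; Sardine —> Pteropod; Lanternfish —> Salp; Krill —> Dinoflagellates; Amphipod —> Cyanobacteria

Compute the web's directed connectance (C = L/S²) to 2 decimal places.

C = 0.18

The web has S = 10 species and L = 18 feeding links.
C = L / S² = 18 / 100 = 0.1800 ≈ 0.18.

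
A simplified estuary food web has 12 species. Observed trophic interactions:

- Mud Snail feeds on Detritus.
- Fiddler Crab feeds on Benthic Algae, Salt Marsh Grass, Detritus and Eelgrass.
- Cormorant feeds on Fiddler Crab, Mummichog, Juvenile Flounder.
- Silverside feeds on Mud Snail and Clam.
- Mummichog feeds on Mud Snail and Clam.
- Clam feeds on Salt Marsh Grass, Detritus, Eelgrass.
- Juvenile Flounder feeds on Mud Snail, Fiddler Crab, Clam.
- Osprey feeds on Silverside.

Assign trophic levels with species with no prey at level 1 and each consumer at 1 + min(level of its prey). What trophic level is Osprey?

Detritus has no prey (basal) → level 1.
Mud Snail eats Detritus → level 2.
Silverside eats Mud Snail → level 3.
Osprey eats Silverside → level 4.
No prey of Osprey is below level 3, so 4 is the minimum.

Trophic level 4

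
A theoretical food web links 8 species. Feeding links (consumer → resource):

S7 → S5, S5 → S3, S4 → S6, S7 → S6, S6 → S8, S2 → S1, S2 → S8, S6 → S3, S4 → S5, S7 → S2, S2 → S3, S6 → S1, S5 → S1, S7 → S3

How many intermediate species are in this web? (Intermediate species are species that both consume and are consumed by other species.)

3

Intermediate species (has both prey and predators): S2, S5, S6.
Count: 3.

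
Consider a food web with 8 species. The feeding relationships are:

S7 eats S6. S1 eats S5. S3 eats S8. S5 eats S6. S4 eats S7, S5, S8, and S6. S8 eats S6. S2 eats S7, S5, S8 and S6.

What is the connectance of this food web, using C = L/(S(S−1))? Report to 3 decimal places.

C = 0.232

The web has S = 8 species and L = 13 feeding links.
C = L / (S(S−1)) = 13 / 56 = 0.2321 ≈ 0.232.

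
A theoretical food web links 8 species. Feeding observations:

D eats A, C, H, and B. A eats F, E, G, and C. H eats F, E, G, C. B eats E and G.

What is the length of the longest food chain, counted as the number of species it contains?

One longest chain: G → H → D.
It has 3 species and 2 links.

3 species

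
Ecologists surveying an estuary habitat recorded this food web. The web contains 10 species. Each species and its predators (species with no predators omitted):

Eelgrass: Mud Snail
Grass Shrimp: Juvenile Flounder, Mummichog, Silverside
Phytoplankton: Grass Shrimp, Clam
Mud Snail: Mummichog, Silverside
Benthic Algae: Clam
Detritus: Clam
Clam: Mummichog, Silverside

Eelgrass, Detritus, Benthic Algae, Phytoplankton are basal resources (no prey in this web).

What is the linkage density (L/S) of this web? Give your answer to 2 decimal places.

There are L = 12 links among S = 10 species.
L/S = 12/10 = 1.2000 ≈ 1.20.

L/S = 1.20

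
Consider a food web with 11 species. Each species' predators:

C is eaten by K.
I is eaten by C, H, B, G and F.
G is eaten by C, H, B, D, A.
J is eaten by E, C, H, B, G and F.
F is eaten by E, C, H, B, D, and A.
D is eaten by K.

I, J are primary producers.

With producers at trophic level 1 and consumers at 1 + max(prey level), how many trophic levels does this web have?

4

Producers (level 1): I, J.
I → F → D → K gives K level 4.
No species has a prey at level 4, so no species reaches level 5.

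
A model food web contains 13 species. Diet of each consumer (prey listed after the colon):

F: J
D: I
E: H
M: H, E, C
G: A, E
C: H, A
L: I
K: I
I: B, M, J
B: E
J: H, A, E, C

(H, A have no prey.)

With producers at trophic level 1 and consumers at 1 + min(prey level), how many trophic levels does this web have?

4

Producers (level 1): H, A.
Following each consumer down to its lowest-level prey: H → M → I → D (levels 1 through 4).
All prey of D (I 3) are at level 3 or above, so D is at level 1 + 3 = 4.
Every consumer has at least one prey at level 3 or below, so none exceeds level 4.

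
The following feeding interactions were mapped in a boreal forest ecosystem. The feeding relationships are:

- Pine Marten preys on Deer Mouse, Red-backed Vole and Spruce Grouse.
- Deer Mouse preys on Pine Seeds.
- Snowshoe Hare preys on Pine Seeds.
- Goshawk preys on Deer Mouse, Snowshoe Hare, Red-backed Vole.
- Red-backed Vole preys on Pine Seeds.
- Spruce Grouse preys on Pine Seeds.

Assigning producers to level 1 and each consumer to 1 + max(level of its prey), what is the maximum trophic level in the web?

3

Producers (level 1): Pine Seeds.
Pine Seeds → Red-backed Vole → Pine Marten gives Pine Marten level 3.
No species has a prey at level 3, so no species reaches level 4.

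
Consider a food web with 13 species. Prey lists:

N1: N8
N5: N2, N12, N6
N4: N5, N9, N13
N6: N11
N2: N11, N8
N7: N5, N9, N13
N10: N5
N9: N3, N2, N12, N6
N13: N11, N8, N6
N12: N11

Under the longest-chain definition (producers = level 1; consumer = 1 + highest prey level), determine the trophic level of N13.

Trophic level 3

N11 is a producer → level 1.
N6 eats N11 → level 2.
N13 eats N6 (level 2); other prey at levels: N11 1, N8 1 → level 3.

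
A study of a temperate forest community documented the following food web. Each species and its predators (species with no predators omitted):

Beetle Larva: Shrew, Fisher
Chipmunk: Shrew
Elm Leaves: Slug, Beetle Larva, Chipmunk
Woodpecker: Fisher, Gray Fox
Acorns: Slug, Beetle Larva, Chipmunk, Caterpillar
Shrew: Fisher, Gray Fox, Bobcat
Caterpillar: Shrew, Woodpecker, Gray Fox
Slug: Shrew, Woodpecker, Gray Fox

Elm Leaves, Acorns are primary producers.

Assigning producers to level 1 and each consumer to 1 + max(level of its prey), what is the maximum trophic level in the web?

4

Producers (level 1): Elm Leaves, Acorns.
Elm Leaves → Slug → Shrew → Bobcat gives Bobcat level 4.
No species has a prey at level 4, so no species reaches level 5.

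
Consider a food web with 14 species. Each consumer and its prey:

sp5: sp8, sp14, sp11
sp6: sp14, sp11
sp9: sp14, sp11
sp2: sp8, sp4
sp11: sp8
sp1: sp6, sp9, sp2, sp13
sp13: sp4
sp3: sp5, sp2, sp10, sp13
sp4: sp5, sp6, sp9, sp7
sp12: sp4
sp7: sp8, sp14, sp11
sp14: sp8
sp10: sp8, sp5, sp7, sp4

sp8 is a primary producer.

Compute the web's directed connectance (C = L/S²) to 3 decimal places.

C = 0.163

The web has S = 14 species and L = 32 feeding links.
C = L / S² = 32 / 196 = 0.1633 ≈ 0.163.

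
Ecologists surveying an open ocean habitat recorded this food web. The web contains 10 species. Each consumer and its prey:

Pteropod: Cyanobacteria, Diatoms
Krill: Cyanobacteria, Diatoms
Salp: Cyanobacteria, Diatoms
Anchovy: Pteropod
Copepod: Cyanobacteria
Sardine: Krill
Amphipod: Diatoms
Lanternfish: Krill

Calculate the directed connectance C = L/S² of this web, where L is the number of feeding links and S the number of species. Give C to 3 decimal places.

C = 0.110

The web has S = 10 species and L = 11 feeding links.
C = L / S² = 11 / 100 = 0.1100 ≈ 0.110.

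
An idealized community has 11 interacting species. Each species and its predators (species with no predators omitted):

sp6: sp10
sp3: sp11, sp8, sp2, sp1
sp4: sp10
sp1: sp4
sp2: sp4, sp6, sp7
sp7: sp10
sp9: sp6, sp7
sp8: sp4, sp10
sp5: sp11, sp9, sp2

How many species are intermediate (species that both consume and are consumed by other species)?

Intermediate species (has both prey and predators): sp8, sp9, sp2, sp1, sp4, sp6, sp7.
Count: 7.

7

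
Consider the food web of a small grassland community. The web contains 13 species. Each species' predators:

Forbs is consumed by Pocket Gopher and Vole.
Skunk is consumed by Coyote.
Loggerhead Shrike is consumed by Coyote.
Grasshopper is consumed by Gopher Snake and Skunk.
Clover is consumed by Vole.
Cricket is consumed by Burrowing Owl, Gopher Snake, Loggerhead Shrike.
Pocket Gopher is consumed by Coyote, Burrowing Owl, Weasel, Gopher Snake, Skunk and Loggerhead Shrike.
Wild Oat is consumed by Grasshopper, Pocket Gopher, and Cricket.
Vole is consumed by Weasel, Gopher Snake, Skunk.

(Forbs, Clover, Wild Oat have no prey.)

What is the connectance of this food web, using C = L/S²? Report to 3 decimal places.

C = 0.130

The web has S = 13 species and L = 22 feeding links.
C = L / S² = 22 / 169 = 0.1302 ≈ 0.130.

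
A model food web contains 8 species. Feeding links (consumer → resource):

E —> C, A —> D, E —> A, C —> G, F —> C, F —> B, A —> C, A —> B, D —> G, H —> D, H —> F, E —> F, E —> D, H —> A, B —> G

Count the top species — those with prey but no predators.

Top species (has prey, but nothing eats it): E, H.
Count: 2.

2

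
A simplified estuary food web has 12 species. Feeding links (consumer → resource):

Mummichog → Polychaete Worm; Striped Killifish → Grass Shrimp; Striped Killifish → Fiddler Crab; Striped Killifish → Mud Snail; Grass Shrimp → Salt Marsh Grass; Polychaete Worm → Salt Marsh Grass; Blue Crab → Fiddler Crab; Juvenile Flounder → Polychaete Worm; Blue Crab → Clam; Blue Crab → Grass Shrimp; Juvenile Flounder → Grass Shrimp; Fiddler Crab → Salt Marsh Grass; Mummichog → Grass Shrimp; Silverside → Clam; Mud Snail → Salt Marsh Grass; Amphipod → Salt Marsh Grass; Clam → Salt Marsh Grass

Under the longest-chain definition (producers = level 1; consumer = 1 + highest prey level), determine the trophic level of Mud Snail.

Trophic level 2

Salt Marsh Grass is a producer → level 1.
Mud Snail eats Salt Marsh Grass → level 2.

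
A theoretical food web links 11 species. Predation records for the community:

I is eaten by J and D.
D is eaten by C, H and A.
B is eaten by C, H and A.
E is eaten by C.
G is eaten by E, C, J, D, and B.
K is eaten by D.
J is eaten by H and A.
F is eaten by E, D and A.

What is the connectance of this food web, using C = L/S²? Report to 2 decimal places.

C = 0.17

The web has S = 11 species and L = 20 feeding links.
C = L / S² = 20 / 121 = 0.1653 ≈ 0.17.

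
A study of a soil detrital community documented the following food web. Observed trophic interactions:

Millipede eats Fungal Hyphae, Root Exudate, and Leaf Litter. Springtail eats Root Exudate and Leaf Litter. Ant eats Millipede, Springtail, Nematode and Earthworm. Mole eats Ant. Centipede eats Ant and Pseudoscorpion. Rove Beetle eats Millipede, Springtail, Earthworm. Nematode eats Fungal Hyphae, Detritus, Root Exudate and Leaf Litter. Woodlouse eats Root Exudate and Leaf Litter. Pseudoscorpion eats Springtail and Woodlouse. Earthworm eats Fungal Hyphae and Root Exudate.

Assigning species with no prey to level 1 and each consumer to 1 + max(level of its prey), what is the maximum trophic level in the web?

Basal resources (level 1): Root Exudate, Leaf Litter, Fungal Hyphae, Detritus.
Root Exudate → Earthworm → Ant → Mole gives Mole level 4.
No species has a prey at level 4, so no species reaches level 5.

4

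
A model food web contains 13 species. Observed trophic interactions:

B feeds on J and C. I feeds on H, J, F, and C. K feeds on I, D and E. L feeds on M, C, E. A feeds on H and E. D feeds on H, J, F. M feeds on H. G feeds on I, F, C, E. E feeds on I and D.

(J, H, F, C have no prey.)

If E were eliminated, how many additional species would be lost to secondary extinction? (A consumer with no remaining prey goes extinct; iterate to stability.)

0

Remove E.
Every predator of it retains at least one other prey: A still has H; G still has F, C, I; K still has I, D; L still has C, M.
No consumer loses all prey, so no secondary extinctions occur.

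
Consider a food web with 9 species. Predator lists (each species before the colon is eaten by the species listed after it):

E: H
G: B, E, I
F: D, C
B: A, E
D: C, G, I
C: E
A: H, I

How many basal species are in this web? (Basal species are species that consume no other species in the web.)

1

Basal species (no prey listed): F.
Count: 1.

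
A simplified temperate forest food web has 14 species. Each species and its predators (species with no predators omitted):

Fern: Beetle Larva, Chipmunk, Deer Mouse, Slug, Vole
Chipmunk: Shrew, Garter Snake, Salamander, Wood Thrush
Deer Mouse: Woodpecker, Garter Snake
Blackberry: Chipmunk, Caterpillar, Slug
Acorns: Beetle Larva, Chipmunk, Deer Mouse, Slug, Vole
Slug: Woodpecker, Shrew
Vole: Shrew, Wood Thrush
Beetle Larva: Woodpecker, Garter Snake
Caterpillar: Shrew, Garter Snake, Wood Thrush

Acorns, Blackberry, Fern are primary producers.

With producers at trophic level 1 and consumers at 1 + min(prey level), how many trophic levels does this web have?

Producers (level 1): Acorns, Blackberry, Fern.
Following each consumer down to its lowest-level prey: Acorns → Beetle Larva → Woodpecker (levels 1 through 3).
All prey of Woodpecker (Beetle Larva 2, Deer Mouse 2, Slug 2) are at level 2 or above, so Woodpecker is at level 1 + 2 = 3.
Every consumer has at least one prey at level 2 or below, so none exceeds level 3.

3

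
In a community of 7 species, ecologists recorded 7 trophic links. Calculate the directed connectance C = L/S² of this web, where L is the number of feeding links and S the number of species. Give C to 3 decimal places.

C = 0.143

The web has S = 7 species and L = 7 feeding links.
C = L / S² = 7 / 49 = 0.1429 ≈ 0.143.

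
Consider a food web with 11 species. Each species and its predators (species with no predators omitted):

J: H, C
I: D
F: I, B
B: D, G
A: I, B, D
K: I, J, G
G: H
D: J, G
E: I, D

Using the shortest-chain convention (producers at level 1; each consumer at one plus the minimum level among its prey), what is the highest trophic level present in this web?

3

Producers (level 1): E, F, A, K.
Following each consumer down to its lowest-level prey: K → G → H (levels 1 through 3).
All prey of H (G 2, J 2) are at level 2 or above, so H is at level 1 + 2 = 3.
Every consumer has at least one prey at level 2 or below, so none exceeds level 3.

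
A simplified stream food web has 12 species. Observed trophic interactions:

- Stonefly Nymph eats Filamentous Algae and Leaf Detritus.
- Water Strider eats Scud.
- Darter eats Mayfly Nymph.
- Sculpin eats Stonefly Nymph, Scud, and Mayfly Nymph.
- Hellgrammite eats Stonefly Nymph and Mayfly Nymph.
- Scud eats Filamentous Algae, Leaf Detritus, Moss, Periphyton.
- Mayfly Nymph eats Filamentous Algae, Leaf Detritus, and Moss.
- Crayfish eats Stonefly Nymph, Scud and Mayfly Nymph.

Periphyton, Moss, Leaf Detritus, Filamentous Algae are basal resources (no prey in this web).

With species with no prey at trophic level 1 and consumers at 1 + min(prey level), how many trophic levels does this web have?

3

Basal resources (level 1): Periphyton, Moss, Leaf Detritus, Filamentous Algae.
Following each consumer down to its lowest-level prey: Moss → Mayfly Nymph → Crayfish (levels 1 through 3).
All prey of Crayfish (Mayfly Nymph 2, Stonefly Nymph 2, Scud 2) are at level 2 or above, so Crayfish is at level 1 + 2 = 3.
Every consumer has at least one prey at level 2 or below, so none exceeds level 3.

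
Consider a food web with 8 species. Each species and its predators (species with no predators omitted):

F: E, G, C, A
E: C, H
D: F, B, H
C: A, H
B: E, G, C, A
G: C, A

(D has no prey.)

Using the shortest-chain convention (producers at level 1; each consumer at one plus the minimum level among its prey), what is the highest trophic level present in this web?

Producers (level 1): D.
Following each consumer down to its lowest-level prey: D → F → G (levels 1 through 3).
All prey of G (F 2, B 2) are at level 2 or above, so G is at level 1 + 2 = 3.
Every consumer has at least one prey at level 2 or below, so none exceeds level 3.

3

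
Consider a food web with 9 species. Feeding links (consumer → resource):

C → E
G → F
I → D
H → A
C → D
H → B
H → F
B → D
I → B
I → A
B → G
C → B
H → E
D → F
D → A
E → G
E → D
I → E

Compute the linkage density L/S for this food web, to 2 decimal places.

There are L = 18 links among S = 9 species.
L/S = 18/9 = 2.0000 ≈ 2.00.

L/S = 2.00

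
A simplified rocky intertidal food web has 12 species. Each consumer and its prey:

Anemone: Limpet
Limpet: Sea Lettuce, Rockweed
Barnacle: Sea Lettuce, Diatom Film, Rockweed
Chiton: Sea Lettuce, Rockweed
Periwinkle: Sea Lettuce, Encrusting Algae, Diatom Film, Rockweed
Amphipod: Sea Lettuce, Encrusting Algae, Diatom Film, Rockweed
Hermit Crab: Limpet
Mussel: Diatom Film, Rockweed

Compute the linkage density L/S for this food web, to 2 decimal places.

There are L = 19 links among S = 12 species.
L/S = 19/12 = 1.5833 ≈ 1.58.

L/S = 1.58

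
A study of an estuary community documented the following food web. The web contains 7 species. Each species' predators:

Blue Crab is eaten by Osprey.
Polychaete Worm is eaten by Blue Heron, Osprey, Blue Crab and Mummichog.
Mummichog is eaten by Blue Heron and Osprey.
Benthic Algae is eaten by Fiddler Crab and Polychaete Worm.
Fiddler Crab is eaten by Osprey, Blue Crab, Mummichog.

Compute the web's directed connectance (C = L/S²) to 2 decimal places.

The web has S = 7 species and L = 12 feeding links.
C = L / S² = 12 / 49 = 0.2449 ≈ 0.24.

C = 0.24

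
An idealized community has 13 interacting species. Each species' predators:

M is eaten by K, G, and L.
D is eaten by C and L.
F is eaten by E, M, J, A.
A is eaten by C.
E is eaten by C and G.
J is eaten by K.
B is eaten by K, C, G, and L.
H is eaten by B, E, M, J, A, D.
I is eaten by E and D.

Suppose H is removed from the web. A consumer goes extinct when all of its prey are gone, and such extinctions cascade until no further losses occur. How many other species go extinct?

Remove H.
Round 1: B (all prey gone) → extinct.
No further losses. Total secondary extinctions: 1.

1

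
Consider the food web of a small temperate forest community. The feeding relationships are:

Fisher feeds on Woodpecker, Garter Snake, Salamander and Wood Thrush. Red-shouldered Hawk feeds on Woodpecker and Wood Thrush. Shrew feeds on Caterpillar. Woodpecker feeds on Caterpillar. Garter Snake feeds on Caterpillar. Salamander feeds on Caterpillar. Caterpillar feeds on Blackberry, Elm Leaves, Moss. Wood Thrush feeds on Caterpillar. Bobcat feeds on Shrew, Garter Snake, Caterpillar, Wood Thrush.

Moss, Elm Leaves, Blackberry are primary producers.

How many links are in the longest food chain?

3 links

One longest chain: Moss → Caterpillar → Wood Thrush → Fisher.
It has 4 species and 3 links.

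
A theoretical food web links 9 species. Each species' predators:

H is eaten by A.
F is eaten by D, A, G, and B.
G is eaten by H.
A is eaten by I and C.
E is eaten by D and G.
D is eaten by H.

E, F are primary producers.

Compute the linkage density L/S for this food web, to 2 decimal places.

L/S = 1.22

There are L = 11 links among S = 9 species.
L/S = 11/9 = 1.2222 ≈ 1.22.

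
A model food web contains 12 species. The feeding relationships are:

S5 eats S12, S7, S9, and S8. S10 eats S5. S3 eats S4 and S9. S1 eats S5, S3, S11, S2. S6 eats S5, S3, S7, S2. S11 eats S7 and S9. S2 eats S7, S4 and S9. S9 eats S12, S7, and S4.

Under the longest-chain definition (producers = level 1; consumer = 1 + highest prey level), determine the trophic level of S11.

Trophic level 3

S4 is a producer → level 1.
S9 eats S4 (level 1); other prey at levels: S12 1, S7 1 → level 2.
S11 eats S9 (level 2); other prey at levels: S7 1 → level 3.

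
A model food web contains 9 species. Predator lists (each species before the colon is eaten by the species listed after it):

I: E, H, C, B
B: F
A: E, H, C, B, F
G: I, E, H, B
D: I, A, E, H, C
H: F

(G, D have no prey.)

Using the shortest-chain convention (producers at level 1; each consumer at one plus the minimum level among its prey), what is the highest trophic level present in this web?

Producers (level 1): G, D.
Following each consumer down to its lowest-level prey: D → A → F (levels 1 through 3).
All prey of F (A 2, H 2, B 2) are at level 2 or above, so F is at level 1 + 2 = 3.
Every consumer has at least one prey at level 2 or below, so none exceeds level 3.

3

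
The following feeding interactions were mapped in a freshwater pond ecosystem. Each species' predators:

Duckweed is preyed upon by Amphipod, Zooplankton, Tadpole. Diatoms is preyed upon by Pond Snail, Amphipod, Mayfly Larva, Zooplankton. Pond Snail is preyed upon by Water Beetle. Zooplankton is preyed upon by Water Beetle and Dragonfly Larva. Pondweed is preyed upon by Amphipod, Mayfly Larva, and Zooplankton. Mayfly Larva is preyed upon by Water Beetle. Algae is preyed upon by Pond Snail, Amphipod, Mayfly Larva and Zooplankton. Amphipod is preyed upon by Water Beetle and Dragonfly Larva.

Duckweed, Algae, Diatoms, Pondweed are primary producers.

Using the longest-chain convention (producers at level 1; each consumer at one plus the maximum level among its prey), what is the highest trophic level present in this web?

3

Producers (level 1): Duckweed, Algae, Diatoms, Pondweed.
Duckweed → Amphipod → Dragonfly Larva gives Dragonfly Larva level 3.
No species has a prey at level 3, so no species reaches level 4.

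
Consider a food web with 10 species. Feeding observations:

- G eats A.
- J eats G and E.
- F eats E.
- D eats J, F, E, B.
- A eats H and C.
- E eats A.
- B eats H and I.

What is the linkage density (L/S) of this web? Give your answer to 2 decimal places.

L/S = 1.30

There are L = 13 links among S = 10 species.
L/S = 13/10 = 1.3000 ≈ 1.30.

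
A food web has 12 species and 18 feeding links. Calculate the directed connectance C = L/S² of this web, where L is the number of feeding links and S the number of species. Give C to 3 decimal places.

C = 0.125

The web has S = 12 species and L = 18 feeding links.
C = L / S² = 18 / 144 = 0.1250 ≈ 0.125.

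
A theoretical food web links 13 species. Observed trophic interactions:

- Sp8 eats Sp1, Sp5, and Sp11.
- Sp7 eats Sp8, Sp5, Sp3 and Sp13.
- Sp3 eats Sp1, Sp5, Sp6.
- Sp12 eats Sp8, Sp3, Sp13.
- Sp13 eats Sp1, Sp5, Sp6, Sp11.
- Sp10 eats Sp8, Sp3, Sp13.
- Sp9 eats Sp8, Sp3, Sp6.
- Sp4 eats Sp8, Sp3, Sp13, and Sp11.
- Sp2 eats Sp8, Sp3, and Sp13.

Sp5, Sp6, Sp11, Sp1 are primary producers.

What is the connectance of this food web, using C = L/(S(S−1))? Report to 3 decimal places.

C = 0.192

The web has S = 13 species and L = 30 feeding links.
C = L / (S(S−1)) = 30 / 156 = 0.1923 ≈ 0.192.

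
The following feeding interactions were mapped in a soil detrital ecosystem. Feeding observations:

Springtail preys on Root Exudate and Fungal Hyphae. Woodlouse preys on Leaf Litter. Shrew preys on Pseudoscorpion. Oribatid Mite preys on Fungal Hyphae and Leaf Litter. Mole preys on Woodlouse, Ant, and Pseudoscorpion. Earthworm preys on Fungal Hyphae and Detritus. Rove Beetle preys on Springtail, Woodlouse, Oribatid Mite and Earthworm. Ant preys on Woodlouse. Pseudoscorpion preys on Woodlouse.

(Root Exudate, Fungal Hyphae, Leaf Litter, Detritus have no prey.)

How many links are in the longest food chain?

One longest chain: Leaf Litter → Woodlouse → Pseudoscorpion → Shrew.
It has 4 species and 3 links.

3 links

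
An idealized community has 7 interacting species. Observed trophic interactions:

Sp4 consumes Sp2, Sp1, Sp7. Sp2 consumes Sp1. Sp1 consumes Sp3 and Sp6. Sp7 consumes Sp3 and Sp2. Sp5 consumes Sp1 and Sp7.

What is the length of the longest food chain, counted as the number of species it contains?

One longest chain: Sp3 → Sp1 → Sp2 → Sp7 → Sp4.
It has 5 species and 4 links.

5 species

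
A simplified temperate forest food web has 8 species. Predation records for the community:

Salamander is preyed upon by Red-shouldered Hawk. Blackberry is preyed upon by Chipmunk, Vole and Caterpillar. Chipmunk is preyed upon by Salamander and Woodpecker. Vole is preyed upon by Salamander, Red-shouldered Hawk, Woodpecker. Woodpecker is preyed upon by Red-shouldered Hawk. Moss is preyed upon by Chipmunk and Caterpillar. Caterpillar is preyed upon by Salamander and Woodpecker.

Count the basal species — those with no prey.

2

Basal species (no prey listed): Blackberry, Moss.
Count: 2.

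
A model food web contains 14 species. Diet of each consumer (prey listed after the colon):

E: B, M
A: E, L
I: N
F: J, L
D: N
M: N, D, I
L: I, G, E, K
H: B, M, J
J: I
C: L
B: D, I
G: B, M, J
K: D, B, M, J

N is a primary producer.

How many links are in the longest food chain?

One longest chain: N → D → B → K → L → F.
It has 6 species and 5 links.

5 links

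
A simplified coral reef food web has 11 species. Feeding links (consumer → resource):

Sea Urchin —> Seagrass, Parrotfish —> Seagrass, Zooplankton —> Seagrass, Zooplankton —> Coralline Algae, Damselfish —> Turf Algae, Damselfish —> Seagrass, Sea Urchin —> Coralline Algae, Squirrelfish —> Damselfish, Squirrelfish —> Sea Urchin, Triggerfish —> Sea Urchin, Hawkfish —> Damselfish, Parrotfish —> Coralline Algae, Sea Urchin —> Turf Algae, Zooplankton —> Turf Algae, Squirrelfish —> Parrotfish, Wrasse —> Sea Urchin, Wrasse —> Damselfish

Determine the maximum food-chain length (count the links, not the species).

One longest chain: Coralline Algae → Sea Urchin → Triggerfish.
It has 3 species and 2 links.

2 links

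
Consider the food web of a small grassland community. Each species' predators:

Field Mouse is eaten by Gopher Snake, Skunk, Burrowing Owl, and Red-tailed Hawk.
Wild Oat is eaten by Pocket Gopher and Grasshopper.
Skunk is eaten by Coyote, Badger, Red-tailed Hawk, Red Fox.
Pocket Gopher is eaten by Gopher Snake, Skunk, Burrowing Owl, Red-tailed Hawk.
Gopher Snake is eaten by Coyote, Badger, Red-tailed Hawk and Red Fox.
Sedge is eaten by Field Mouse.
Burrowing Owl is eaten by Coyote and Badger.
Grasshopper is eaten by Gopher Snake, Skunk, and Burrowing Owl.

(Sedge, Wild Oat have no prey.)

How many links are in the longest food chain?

One longest chain: Wild Oat → Pocket Gopher → Gopher Snake → Red Fox.
It has 4 species and 3 links.

3 links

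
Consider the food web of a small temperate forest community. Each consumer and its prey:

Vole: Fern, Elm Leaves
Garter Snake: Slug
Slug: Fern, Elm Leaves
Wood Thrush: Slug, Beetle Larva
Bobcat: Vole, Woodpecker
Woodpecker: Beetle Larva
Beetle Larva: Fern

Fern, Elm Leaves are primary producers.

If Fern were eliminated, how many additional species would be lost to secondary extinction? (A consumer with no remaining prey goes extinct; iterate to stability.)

2

Remove Fern.
Round 1: Beetle Larva (all prey gone) → extinct.
Round 2: Woodpecker (all prey gone) → extinct.
No further losses. Total secondary extinctions: 2.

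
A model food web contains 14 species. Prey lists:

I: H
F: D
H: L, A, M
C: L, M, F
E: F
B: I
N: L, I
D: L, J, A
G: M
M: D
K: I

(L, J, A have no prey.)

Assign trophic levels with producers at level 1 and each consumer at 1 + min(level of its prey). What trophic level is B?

L is a producer → level 1.
H eats L → level 2.
I eats H → level 3.
B eats I → level 4.
No prey of B is below level 3, so 4 is the minimum.

Trophic level 4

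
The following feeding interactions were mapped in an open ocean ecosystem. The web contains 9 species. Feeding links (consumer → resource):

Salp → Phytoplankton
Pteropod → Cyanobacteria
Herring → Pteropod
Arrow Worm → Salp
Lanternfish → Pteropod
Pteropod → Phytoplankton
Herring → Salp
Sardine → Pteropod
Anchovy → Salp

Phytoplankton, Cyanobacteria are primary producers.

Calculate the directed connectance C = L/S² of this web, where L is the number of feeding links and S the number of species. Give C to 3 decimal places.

The web has S = 9 species and L = 9 feeding links.
C = L / S² = 9 / 81 = 0.1111 ≈ 0.111.

C = 0.111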